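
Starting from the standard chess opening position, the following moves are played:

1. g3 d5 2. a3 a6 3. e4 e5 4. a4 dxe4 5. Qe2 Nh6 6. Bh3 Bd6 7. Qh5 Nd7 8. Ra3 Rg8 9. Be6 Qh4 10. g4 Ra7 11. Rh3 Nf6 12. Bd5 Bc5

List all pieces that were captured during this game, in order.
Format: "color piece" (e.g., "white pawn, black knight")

Tracking captures:
  dxe4: captured white pawn

white pawn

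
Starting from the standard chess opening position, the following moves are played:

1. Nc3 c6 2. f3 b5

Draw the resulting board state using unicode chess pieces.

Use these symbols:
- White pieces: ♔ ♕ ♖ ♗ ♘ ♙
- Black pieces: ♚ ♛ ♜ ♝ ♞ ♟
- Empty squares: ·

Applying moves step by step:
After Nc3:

♜ ♞ ♝ ♛ ♚ ♝ ♞ ♜
♟ ♟ ♟ ♟ ♟ ♟ ♟ ♟
· · · · · · · ·
· · · · · · · ·
· · · · · · · ·
· · ♘ · · · · ·
♙ ♙ ♙ ♙ ♙ ♙ ♙ ♙
♖ · ♗ ♕ ♔ ♗ ♘ ♖


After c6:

♜ ♞ ♝ ♛ ♚ ♝ ♞ ♜
♟ ♟ · ♟ ♟ ♟ ♟ ♟
· · ♟ · · · · ·
· · · · · · · ·
· · · · · · · ·
· · ♘ · · · · ·
♙ ♙ ♙ ♙ ♙ ♙ ♙ ♙
♖ · ♗ ♕ ♔ ♗ ♘ ♖


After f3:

♜ ♞ ♝ ♛ ♚ ♝ ♞ ♜
♟ ♟ · ♟ ♟ ♟ ♟ ♟
· · ♟ · · · · ·
· · · · · · · ·
· · · · · · · ·
· · ♘ · · ♙ · ·
♙ ♙ ♙ ♙ ♙ · ♙ ♙
♖ · ♗ ♕ ♔ ♗ ♘ ♖


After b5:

♜ ♞ ♝ ♛ ♚ ♝ ♞ ♜
♟ · · ♟ ♟ ♟ ♟ ♟
· · ♟ · · · · ·
· ♟ · · · · · ·
· · · · · · · ·
· · ♘ · · ♙ · ·
♙ ♙ ♙ ♙ ♙ · ♙ ♙
♖ · ♗ ♕ ♔ ♗ ♘ ♖



  a b c d e f g h
  ─────────────────
8│♜ ♞ ♝ ♛ ♚ ♝ ♞ ♜│8
7│♟ · · ♟ ♟ ♟ ♟ ♟│7
6│· · ♟ · · · · ·│6
5│· ♟ · · · · · ·│5
4│· · · · · · · ·│4
3│· · ♘ · · ♙ · ·│3
2│♙ ♙ ♙ ♙ ♙ · ♙ ♙│2
1│♖ · ♗ ♕ ♔ ♗ ♘ ♖│1
  ─────────────────
  a b c d e f g h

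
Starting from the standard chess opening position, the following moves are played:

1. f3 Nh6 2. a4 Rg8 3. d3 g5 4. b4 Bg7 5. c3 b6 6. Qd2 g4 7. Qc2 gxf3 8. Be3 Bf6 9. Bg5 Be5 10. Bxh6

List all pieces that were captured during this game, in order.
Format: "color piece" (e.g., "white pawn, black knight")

Tracking captures:
  gxf3: captured white pawn
  Bxh6: captured black knight

white pawn, black knight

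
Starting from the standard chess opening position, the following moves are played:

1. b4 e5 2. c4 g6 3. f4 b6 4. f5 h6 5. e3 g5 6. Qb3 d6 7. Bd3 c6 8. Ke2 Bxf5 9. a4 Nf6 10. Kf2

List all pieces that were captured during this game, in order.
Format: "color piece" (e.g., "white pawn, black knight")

Tracking captures:
  Bxf5: captured white pawn

white pawn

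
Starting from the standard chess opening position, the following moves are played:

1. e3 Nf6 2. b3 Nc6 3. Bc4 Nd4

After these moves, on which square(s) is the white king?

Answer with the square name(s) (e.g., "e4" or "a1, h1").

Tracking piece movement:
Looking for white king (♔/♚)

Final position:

  a b c d e f g h
  ─────────────────
8│♜ · ♝ ♛ ♚ ♝ · ♜│8
7│♟ ♟ ♟ ♟ ♟ ♟ ♟ ♟│7
6│· · · · · ♞ · ·│6
5│· · · · · · · ·│5
4│· · ♗ ♞ · · · ·│4
3│· ♙ · · ♙ · · ·│3
2│♙ · ♙ ♙ · ♙ ♙ ♙│2
1│♖ ♘ ♗ ♕ ♔ · ♘ ♖│1
  ─────────────────
  a b c d e f g h


e1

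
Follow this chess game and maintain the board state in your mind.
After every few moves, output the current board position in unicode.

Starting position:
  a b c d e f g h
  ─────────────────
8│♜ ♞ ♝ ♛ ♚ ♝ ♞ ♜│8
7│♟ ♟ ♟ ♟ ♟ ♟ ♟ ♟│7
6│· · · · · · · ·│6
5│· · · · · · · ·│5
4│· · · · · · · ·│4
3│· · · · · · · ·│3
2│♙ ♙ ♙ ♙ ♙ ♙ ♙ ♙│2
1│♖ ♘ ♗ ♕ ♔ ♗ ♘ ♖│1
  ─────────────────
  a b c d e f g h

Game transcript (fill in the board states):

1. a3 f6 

  a b c d e f g h
  ─────────────────
8│♜ ♞ ♝ ♛ ♚ ♝ ♞ ♜│8
7│♟ ♟ ♟ ♟ ♟ · ♟ ♟│7
6│· · · · · ♟ · ·│6
5│· · · · · · · ·│5
4│· · · · · · · ·│4
3│♙ · · · · · · ·│3
2│· ♙ ♙ ♙ ♙ ♙ ♙ ♙│2
1│♖ ♘ ♗ ♕ ♔ ♗ ♘ ♖│1
  ─────────────────
  a b c d e f g h

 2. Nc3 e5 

  a b c d e f g h
  ─────────────────
8│♜ ♞ ♝ ♛ ♚ ♝ ♞ ♜│8
7│♟ ♟ ♟ ♟ · · ♟ ♟│7
6│· · · · · ♟ · ·│6
5│· · · · ♟ · · ·│5
4│· · · · · · · ·│4
3│♙ · ♘ · · · · ·│3
2│· ♙ ♙ ♙ ♙ ♙ ♙ ♙│2
1│♖ · ♗ ♕ ♔ ♗ ♘ ♖│1
  ─────────────────
  a b c d e f g h

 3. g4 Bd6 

  a b c d e f g h
  ─────────────────
8│♜ ♞ ♝ ♛ ♚ · ♞ ♜│8
7│♟ ♟ ♟ ♟ · · ♟ ♟│7
6│· · · ♝ · ♟ · ·│6
5│· · · · ♟ · · ·│5
4│· · · · · · ♙ ·│4
3│♙ · ♘ · · · · ·│3
2│· ♙ ♙ ♙ ♙ ♙ · ♙│2
1│♖ · ♗ ♕ ♔ ♗ ♘ ♖│1
  ─────────────────
  a b c d e f g h

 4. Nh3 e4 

  a b c d e f g h
  ─────────────────
8│♜ ♞ ♝ ♛ ♚ · ♞ ♜│8
7│♟ ♟ ♟ ♟ · · ♟ ♟│7
6│· · · ♝ · ♟ · ·│6
5│· · · · · · · ·│5
4│· · · · ♟ · ♙ ·│4
3│♙ · ♘ · · · · ♘│3
2│· ♙ ♙ ♙ ♙ ♙ · ♙│2
1│♖ · ♗ ♕ ♔ ♗ · ♖│1
  ─────────────────
  a b c d e f g h



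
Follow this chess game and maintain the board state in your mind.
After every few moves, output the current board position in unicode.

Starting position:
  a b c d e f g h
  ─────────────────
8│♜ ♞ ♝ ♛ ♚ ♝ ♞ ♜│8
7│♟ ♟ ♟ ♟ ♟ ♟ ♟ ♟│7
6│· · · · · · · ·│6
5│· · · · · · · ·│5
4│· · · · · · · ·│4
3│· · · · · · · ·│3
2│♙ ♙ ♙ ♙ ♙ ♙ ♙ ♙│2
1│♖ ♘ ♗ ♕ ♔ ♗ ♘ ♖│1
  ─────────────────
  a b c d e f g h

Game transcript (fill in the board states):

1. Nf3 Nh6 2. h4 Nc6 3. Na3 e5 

  a b c d e f g h
  ─────────────────
8│♜ · ♝ ♛ ♚ ♝ · ♜│8
7│♟ ♟ ♟ ♟ · ♟ ♟ ♟│7
6│· · ♞ · · · · ♞│6
5│· · · · ♟ · · ·│5
4│· · · · · · · ♙│4
3│♘ · · · · ♘ · ·│3
2│♙ ♙ ♙ ♙ ♙ ♙ ♙ ·│2
1│♖ · ♗ ♕ ♔ ♗ · ♖│1
  ─────────────────
  a b c d e f g h

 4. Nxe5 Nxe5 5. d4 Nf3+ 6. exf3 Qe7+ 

  a b c d e f g h
  ─────────────────
8│♜ · ♝ · ♚ ♝ · ♜│8
7│♟ ♟ ♟ ♟ ♛ ♟ ♟ ♟│7
6│· · · · · · · ♞│6
5│· · · · · · · ·│5
4│· · · ♙ · · · ♙│4
3│♘ · · · · ♙ · ·│3
2│♙ ♙ ♙ · · ♙ ♙ ·│2
1│♖ · ♗ ♕ ♔ ♗ · ♖│1
  ─────────────────
  a b c d e f g h

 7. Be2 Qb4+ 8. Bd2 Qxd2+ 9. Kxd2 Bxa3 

  a b c d e f g h
  ─────────────────
8│♜ · ♝ · ♚ · · ♜│8
7│♟ ♟ ♟ ♟ · ♟ ♟ ♟│7
6│· · · · · · · ♞│6
5│· · · · · · · ·│5
4│· · · ♙ · · · ♙│4
3│♝ · · · · ♙ · ·│3
2│♙ ♙ ♙ ♔ ♗ ♙ ♙ ·│2
1│♖ · · ♕ · · · ♖│1
  ─────────────────
  a b c d e f g h

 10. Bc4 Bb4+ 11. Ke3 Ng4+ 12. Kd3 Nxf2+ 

  a b c d e f g h
  ─────────────────
8│♜ · ♝ · ♚ · · ♜│8
7│♟ ♟ ♟ ♟ · ♟ ♟ ♟│7
6│· · · · · · · ·│6
5│· · · · · · · ·│5
4│· ♝ ♗ ♙ · · · ♙│4
3│· · · ♔ · ♙ · ·│3
2│♙ ♙ ♙ · · ♞ ♙ ·│2
1│♖ · · ♕ · · · ♖│1
  ─────────────────
  a b c d e f g h



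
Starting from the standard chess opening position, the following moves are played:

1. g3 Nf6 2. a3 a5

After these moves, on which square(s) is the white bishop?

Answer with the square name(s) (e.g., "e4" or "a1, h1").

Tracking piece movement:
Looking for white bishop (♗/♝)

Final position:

  a b c d e f g h
  ─────────────────
8│♜ ♞ ♝ ♛ ♚ ♝ · ♜│8
7│· ♟ ♟ ♟ ♟ ♟ ♟ ♟│7
6│· · · · · ♞ · ·│6
5│♟ · · · · · · ·│5
4│· · · · · · · ·│4
3│♙ · · · · · ♙ ·│3
2│· ♙ ♙ ♙ ♙ ♙ · ♙│2
1│♖ ♘ ♗ ♕ ♔ ♗ ♘ ♖│1
  ─────────────────
  a b c d e f g h


c1, f1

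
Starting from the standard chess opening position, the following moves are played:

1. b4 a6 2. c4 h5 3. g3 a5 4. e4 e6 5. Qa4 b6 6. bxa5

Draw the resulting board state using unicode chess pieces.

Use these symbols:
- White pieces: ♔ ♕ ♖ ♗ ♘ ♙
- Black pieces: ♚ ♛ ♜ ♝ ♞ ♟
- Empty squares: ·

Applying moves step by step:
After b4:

♜ ♞ ♝ ♛ ♚ ♝ ♞ ♜
♟ ♟ ♟ ♟ ♟ ♟ ♟ ♟
· · · · · · · ·
· · · · · · · ·
· ♙ · · · · · ·
· · · · · · · ·
♙ · ♙ ♙ ♙ ♙ ♙ ♙
♖ ♘ ♗ ♕ ♔ ♗ ♘ ♖


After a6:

♜ ♞ ♝ ♛ ♚ ♝ ♞ ♜
· ♟ ♟ ♟ ♟ ♟ ♟ ♟
♟ · · · · · · ·
· · · · · · · ·
· ♙ · · · · · ·
· · · · · · · ·
♙ · ♙ ♙ ♙ ♙ ♙ ♙
♖ ♘ ♗ ♕ ♔ ♗ ♘ ♖


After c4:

♜ ♞ ♝ ♛ ♚ ♝ ♞ ♜
· ♟ ♟ ♟ ♟ ♟ ♟ ♟
♟ · · · · · · ·
· · · · · · · ·
· ♙ ♙ · · · · ·
· · · · · · · ·
♙ · · ♙ ♙ ♙ ♙ ♙
♖ ♘ ♗ ♕ ♔ ♗ ♘ ♖


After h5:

♜ ♞ ♝ ♛ ♚ ♝ ♞ ♜
· ♟ ♟ ♟ ♟ ♟ ♟ ·
♟ · · · · · · ·
· · · · · · · ♟
· ♙ ♙ · · · · ·
· · · · · · · ·
♙ · · ♙ ♙ ♙ ♙ ♙
♖ ♘ ♗ ♕ ♔ ♗ ♘ ♖


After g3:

♜ ♞ ♝ ♛ ♚ ♝ ♞ ♜
· ♟ ♟ ♟ ♟ ♟ ♟ ·
♟ · · · · · · ·
· · · · · · · ♟
· ♙ ♙ · · · · ·
· · · · · · ♙ ·
♙ · · ♙ ♙ ♙ · ♙
♖ ♘ ♗ ♕ ♔ ♗ ♘ ♖


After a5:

♜ ♞ ♝ ♛ ♚ ♝ ♞ ♜
· ♟ ♟ ♟ ♟ ♟ ♟ ·
· · · · · · · ·
♟ · · · · · · ♟
· ♙ ♙ · · · · ·
· · · · · · ♙ ·
♙ · · ♙ ♙ ♙ · ♙
♖ ♘ ♗ ♕ ♔ ♗ ♘ ♖


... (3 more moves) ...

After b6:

♜ ♞ ♝ ♛ ♚ ♝ ♞ ♜
· · ♟ ♟ · ♟ ♟ ·
· ♟ · · ♟ · · ·
♟ · · · · · · ♟
♕ ♙ ♙ · ♙ · · ·
· · · · · · ♙ ·
♙ · · ♙ · ♙ · ♙
♖ ♘ ♗ · ♔ ♗ ♘ ♖


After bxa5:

♜ ♞ ♝ ♛ ♚ ♝ ♞ ♜
· · ♟ ♟ · ♟ ♟ ·
· ♟ · · ♟ · · ·
♙ · · · · · · ♟
♕ · ♙ · ♙ · · ·
· · · · · · ♙ ·
♙ · · ♙ · ♙ · ♙
♖ ♘ ♗ · ♔ ♗ ♘ ♖



  a b c d e f g h
  ─────────────────
8│♜ ♞ ♝ ♛ ♚ ♝ ♞ ♜│8
7│· · ♟ ♟ · ♟ ♟ ·│7
6│· ♟ · · ♟ · · ·│6
5│♙ · · · · · · ♟│5
4│♕ · ♙ · ♙ · · ·│4
3│· · · · · · ♙ ·│3
2│♙ · · ♙ · ♙ · ♙│2
1│♖ ♘ ♗ · ♔ ♗ ♘ ♖│1
  ─────────────────
  a b c d e f g h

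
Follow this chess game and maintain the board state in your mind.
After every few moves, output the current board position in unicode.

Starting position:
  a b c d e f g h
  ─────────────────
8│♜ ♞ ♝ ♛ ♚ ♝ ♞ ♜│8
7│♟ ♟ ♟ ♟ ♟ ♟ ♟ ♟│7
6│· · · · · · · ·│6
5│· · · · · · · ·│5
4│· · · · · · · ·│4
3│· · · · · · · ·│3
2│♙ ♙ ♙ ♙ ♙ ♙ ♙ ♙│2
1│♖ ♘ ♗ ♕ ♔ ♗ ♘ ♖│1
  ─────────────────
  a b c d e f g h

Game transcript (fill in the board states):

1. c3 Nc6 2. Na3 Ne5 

  a b c d e f g h
  ─────────────────
8│♜ · ♝ ♛ ♚ ♝ ♞ ♜│8
7│♟ ♟ ♟ ♟ ♟ ♟ ♟ ♟│7
6│· · · · · · · ·│6
5│· · · · ♞ · · ·│5
4│· · · · · · · ·│4
3│♘ · ♙ · · · · ·│3
2│♙ ♙ · ♙ ♙ ♙ ♙ ♙│2
1│♖ · ♗ ♕ ♔ ♗ ♘ ♖│1
  ─────────────────
  a b c d e f g h

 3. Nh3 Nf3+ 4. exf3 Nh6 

  a b c d e f g h
  ─────────────────
8│♜ · ♝ ♛ ♚ ♝ · ♜│8
7│♟ ♟ ♟ ♟ ♟ ♟ ♟ ♟│7
6│· · · · · · · ♞│6
5│· · · · · · · ·│5
4│· · · · · · · ·│4
3│♘ · ♙ · · ♙ · ♘│3
2│♙ ♙ · ♙ · ♙ ♙ ♙│2
1│♖ · ♗ ♕ ♔ ♗ · ♖│1
  ─────────────────
  a b c d e f g h

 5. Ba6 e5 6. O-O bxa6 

  a b c d e f g h
  ─────────────────
8│♜ · ♝ ♛ ♚ ♝ · ♜│8
7│♟ · ♟ ♟ · ♟ ♟ ♟│7
6│♟ · · · · · · ♞│6
5│· · · · ♟ · · ·│5
4│· · · · · · · ·│4
3│♘ · ♙ · · ♙ · ♘│3
2│♙ ♙ · ♙ · ♙ ♙ ♙│2
1│♖ · ♗ ♕ · ♖ ♔ ·│1
  ─────────────────
  a b c d e f g h

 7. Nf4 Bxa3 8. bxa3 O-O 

  a b c d e f g h
  ─────────────────
8│♜ · ♝ ♛ · ♜ ♚ ·│8
7│♟ · ♟ ♟ · ♟ ♟ ♟│7
6│♟ · · · · · · ♞│6
5│· · · · ♟ · · ·│5
4│· · · · · ♘ · ·│4
3│♙ · ♙ · · ♙ · ·│3
2│♙ · · ♙ · ♙ ♙ ♙│2
1│♖ · ♗ ♕ · ♖ ♔ ·│1
  ─────────────────
  a b c d e f g h

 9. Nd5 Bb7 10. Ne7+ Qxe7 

  a b c d e f g h
  ─────────────────
8│♜ · · · · ♜ ♚ ·│8
7│♟ ♝ ♟ ♟ ♛ ♟ ♟ ♟│7
6│♟ · · · · · · ♞│6
5│· · · · ♟ · · ·│5
4│· · · · · · · ·│4
3│♙ · ♙ · · ♙ · ·│3
2│♙ · · ♙ · ♙ ♙ ♙│2
1│♖ · ♗ ♕ · ♖ ♔ ·│1
  ─────────────────
  a b c d e f g h



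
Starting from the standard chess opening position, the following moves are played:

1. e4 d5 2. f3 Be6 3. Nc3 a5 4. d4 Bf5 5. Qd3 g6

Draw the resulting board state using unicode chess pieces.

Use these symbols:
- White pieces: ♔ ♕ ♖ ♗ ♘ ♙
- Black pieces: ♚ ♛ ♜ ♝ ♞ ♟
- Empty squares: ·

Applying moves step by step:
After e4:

♜ ♞ ♝ ♛ ♚ ♝ ♞ ♜
♟ ♟ ♟ ♟ ♟ ♟ ♟ ♟
· · · · · · · ·
· · · · · · · ·
· · · · ♙ · · ·
· · · · · · · ·
♙ ♙ ♙ ♙ · ♙ ♙ ♙
♖ ♘ ♗ ♕ ♔ ♗ ♘ ♖


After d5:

♜ ♞ ♝ ♛ ♚ ♝ ♞ ♜
♟ ♟ ♟ · ♟ ♟ ♟ ♟
· · · · · · · ·
· · · ♟ · · · ·
· · · · ♙ · · ·
· · · · · · · ·
♙ ♙ ♙ ♙ · ♙ ♙ ♙
♖ ♘ ♗ ♕ ♔ ♗ ♘ ♖


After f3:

♜ ♞ ♝ ♛ ♚ ♝ ♞ ♜
♟ ♟ ♟ · ♟ ♟ ♟ ♟
· · · · · · · ·
· · · ♟ · · · ·
· · · · ♙ · · ·
· · · · · ♙ · ·
♙ ♙ ♙ ♙ · · ♙ ♙
♖ ♘ ♗ ♕ ♔ ♗ ♘ ♖


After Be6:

♜ ♞ · ♛ ♚ ♝ ♞ ♜
♟ ♟ ♟ · ♟ ♟ ♟ ♟
· · · · ♝ · · ·
· · · ♟ · · · ·
· · · · ♙ · · ·
· · · · · ♙ · ·
♙ ♙ ♙ ♙ · · ♙ ♙
♖ ♘ ♗ ♕ ♔ ♗ ♘ ♖


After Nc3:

♜ ♞ · ♛ ♚ ♝ ♞ ♜
♟ ♟ ♟ · ♟ ♟ ♟ ♟
· · · · ♝ · · ·
· · · ♟ · · · ·
· · · · ♙ · · ·
· · ♘ · · ♙ · ·
♙ ♙ ♙ ♙ · · ♙ ♙
♖ · ♗ ♕ ♔ ♗ ♘ ♖


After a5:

♜ ♞ · ♛ ♚ ♝ ♞ ♜
· ♟ ♟ · ♟ ♟ ♟ ♟
· · · · ♝ · · ·
♟ · · ♟ · · · ·
· · · · ♙ · · ·
· · ♘ · · ♙ · ·
♙ ♙ ♙ ♙ · · ♙ ♙
♖ · ♗ ♕ ♔ ♗ ♘ ♖


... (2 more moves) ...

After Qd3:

♜ ♞ · ♛ ♚ ♝ ♞ ♜
· ♟ ♟ · ♟ ♟ ♟ ♟
· · · · · · · ·
♟ · · ♟ · ♝ · ·
· · · ♙ ♙ · · ·
· · ♘ ♕ · ♙ · ·
♙ ♙ ♙ · · · ♙ ♙
♖ · ♗ · ♔ ♗ ♘ ♖


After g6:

♜ ♞ · ♛ ♚ ♝ ♞ ♜
· ♟ ♟ · ♟ ♟ · ♟
· · · · · · ♟ ·
♟ · · ♟ · ♝ · ·
· · · ♙ ♙ · · ·
· · ♘ ♕ · ♙ · ·
♙ ♙ ♙ · · · ♙ ♙
♖ · ♗ · ♔ ♗ ♘ ♖



  a b c d e f g h
  ─────────────────
8│♜ ♞ · ♛ ♚ ♝ ♞ ♜│8
7│· ♟ ♟ · ♟ ♟ · ♟│7
6│· · · · · · ♟ ·│6
5│♟ · · ♟ · ♝ · ·│5
4│· · · ♙ ♙ · · ·│4
3│· · ♘ ♕ · ♙ · ·│3
2│♙ ♙ ♙ · · · ♙ ♙│2
1│♖ · ♗ · ♔ ♗ ♘ ♖│1
  ─────────────────
  a b c d e f g h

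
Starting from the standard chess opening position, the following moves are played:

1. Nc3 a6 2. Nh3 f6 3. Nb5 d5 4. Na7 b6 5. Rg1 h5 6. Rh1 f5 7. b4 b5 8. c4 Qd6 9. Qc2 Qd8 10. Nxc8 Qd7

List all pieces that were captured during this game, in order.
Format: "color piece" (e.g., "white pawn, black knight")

Tracking captures:
  Nxc8: captured black bishop

black bishop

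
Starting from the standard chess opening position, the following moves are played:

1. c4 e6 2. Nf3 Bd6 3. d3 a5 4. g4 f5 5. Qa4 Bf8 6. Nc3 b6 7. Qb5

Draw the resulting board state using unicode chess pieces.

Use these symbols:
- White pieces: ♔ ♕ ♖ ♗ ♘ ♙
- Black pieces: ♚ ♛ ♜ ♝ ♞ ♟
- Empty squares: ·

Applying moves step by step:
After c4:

♜ ♞ ♝ ♛ ♚ ♝ ♞ ♜
♟ ♟ ♟ ♟ ♟ ♟ ♟ ♟
· · · · · · · ·
· · · · · · · ·
· · ♙ · · · · ·
· · · · · · · ·
♙ ♙ · ♙ ♙ ♙ ♙ ♙
♖ ♘ ♗ ♕ ♔ ♗ ♘ ♖


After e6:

♜ ♞ ♝ ♛ ♚ ♝ ♞ ♜
♟ ♟ ♟ ♟ · ♟ ♟ ♟
· · · · ♟ · · ·
· · · · · · · ·
· · ♙ · · · · ·
· · · · · · · ·
♙ ♙ · ♙ ♙ ♙ ♙ ♙
♖ ♘ ♗ ♕ ♔ ♗ ♘ ♖


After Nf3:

♜ ♞ ♝ ♛ ♚ ♝ ♞ ♜
♟ ♟ ♟ ♟ · ♟ ♟ ♟
· · · · ♟ · · ·
· · · · · · · ·
· · ♙ · · · · ·
· · · · · ♘ · ·
♙ ♙ · ♙ ♙ ♙ ♙ ♙
♖ ♘ ♗ ♕ ♔ ♗ · ♖


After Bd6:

♜ ♞ ♝ ♛ ♚ · ♞ ♜
♟ ♟ ♟ ♟ · ♟ ♟ ♟
· · · ♝ ♟ · · ·
· · · · · · · ·
· · ♙ · · · · ·
· · · · · ♘ · ·
♙ ♙ · ♙ ♙ ♙ ♙ ♙
♖ ♘ ♗ ♕ ♔ ♗ · ♖


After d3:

♜ ♞ ♝ ♛ ♚ · ♞ ♜
♟ ♟ ♟ ♟ · ♟ ♟ ♟
· · · ♝ ♟ · · ·
· · · · · · · ·
· · ♙ · · · · ·
· · · ♙ · ♘ · ·
♙ ♙ · · ♙ ♙ ♙ ♙
♖ ♘ ♗ ♕ ♔ ♗ · ♖


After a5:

♜ ♞ ♝ ♛ ♚ · ♞ ♜
· ♟ ♟ ♟ · ♟ ♟ ♟
· · · ♝ ♟ · · ·
♟ · · · · · · ·
· · ♙ · · · · ·
· · · ♙ · ♘ · ·
♙ ♙ · · ♙ ♙ ♙ ♙
♖ ♘ ♗ ♕ ♔ ♗ · ♖


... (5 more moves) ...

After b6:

♜ ♞ ♝ ♛ ♚ ♝ ♞ ♜
· · ♟ ♟ · · ♟ ♟
· ♟ · · ♟ · · ·
♟ · · · · ♟ · ·
♕ · ♙ · · · ♙ ·
· · ♘ ♙ · ♘ · ·
♙ ♙ · · ♙ ♙ · ♙
♖ · ♗ · ♔ ♗ · ♖


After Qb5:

♜ ♞ ♝ ♛ ♚ ♝ ♞ ♜
· · ♟ ♟ · · ♟ ♟
· ♟ · · ♟ · · ·
♟ ♕ · · · ♟ · ·
· · ♙ · · · ♙ ·
· · ♘ ♙ · ♘ · ·
♙ ♙ · · ♙ ♙ · ♙
♖ · ♗ · ♔ ♗ · ♖



  a b c d e f g h
  ─────────────────
8│♜ ♞ ♝ ♛ ♚ ♝ ♞ ♜│8
7│· · ♟ ♟ · · ♟ ♟│7
6│· ♟ · · ♟ · · ·│6
5│♟ ♕ · · · ♟ · ·│5
4│· · ♙ · · · ♙ ·│4
3│· · ♘ ♙ · ♘ · ·│3
2│♙ ♙ · · ♙ ♙ · ♙│2
1│♖ · ♗ · ♔ ♗ · ♖│1
  ─────────────────
  a b c d e f g h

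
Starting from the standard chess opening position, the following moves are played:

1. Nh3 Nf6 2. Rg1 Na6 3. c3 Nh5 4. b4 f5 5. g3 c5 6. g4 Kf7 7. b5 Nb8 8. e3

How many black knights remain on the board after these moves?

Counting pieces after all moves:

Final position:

  a b c d e f g h
  ─────────────────
8│♜ ♞ ♝ ♛ · ♝ · ♜│8
7│♟ ♟ · ♟ ♟ ♚ ♟ ♟│7
6│· · · · · · · ·│6
5│· ♙ ♟ · · ♟ · ♞│5
4│· · · · · · ♙ ·│4
3│· · ♙ · ♙ · · ♘│3
2│♙ · · ♙ · ♙ · ♙│2
1│♖ ♘ ♗ ♕ ♔ ♗ ♖ ·│1
  ─────────────────
  a b c d e f g h


2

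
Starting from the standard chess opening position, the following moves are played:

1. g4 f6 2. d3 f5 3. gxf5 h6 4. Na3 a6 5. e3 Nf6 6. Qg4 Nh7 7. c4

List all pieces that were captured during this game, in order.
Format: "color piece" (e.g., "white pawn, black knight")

Tracking captures:
  gxf5: captured black pawn

black pawn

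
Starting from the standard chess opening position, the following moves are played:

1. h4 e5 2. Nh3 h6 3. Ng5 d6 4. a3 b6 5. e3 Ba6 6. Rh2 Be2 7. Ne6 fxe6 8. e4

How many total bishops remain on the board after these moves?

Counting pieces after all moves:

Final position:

  a b c d e f g h
  ─────────────────
8│♜ ♞ · ♛ ♚ ♝ ♞ ♜│8
7│♟ · ♟ · · · ♟ ·│7
6│· ♟ · ♟ ♟ · · ♟│6
5│· · · · ♟ · · ·│5
4│· · · · ♙ · · ♙│4
3│♙ · · · · · · ·│3
2│· ♙ ♙ ♙ ♝ ♙ ♙ ♖│2
1│♖ ♘ ♗ ♕ ♔ ♗ · ·│1
  ─────────────────
  a b c d e f g h


4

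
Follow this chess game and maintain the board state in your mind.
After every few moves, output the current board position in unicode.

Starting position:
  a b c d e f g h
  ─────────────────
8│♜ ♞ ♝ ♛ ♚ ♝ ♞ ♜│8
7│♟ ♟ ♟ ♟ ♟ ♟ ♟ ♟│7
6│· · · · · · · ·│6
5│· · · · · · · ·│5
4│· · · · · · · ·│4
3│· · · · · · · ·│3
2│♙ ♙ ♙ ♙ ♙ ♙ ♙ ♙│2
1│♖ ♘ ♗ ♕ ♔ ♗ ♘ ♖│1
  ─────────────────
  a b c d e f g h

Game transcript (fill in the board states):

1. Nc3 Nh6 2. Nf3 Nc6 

  a b c d e f g h
  ─────────────────
8│♜ · ♝ ♛ ♚ ♝ · ♜│8
7│♟ ♟ ♟ ♟ ♟ ♟ ♟ ♟│7
6│· · ♞ · · · · ♞│6
5│· · · · · · · ·│5
4│· · · · · · · ·│4
3│· · ♘ · · ♘ · ·│3
2│♙ ♙ ♙ ♙ ♙ ♙ ♙ ♙│2
1│♖ · ♗ ♕ ♔ ♗ · ♖│1
  ─────────────────
  a b c d e f g h

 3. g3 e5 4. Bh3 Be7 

  a b c d e f g h
  ─────────────────
8│♜ · ♝ ♛ ♚ · · ♜│8
7│♟ ♟ ♟ ♟ ♝ ♟ ♟ ♟│7
6│· · ♞ · · · · ♞│6
5│· · · · ♟ · · ·│5
4│· · · · · · · ·│4
3│· · ♘ · · ♘ ♙ ♗│3
2│♙ ♙ ♙ ♙ ♙ ♙ · ♙│2
1│♖ · ♗ ♕ ♔ · · ♖│1
  ─────────────────
  a b c d e f g h

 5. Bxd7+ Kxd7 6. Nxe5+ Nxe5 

  a b c d e f g h
  ─────────────────
8│♜ · ♝ ♛ · · · ♜│8
7│♟ ♟ ♟ ♚ ♝ ♟ ♟ ♟│7
6│· · · · · · · ♞│6
5│· · · · ♞ · · ·│5
4│· · · · · · · ·│4
3│· · ♘ · · · ♙ ·│3
2│♙ ♙ ♙ ♙ ♙ ♙ · ♙│2
1│♖ · ♗ ♕ ♔ · · ♖│1
  ─────────────────
  a b c d e f g h

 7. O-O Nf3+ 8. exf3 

  a b c d e f g h
  ─────────────────
8│♜ · ♝ ♛ · · · ♜│8
7│♟ ♟ ♟ ♚ ♝ ♟ ♟ ♟│7
6│· · · · · · · ♞│6
5│· · · · · · · ·│5
4│· · · · · · · ·│4
3│· · ♘ · · ♙ ♙ ·│3
2│♙ ♙ ♙ ♙ · ♙ · ♙│2
1│♖ · ♗ ♕ · ♖ ♔ ·│1
  ─────────────────
  a b c d e f g h


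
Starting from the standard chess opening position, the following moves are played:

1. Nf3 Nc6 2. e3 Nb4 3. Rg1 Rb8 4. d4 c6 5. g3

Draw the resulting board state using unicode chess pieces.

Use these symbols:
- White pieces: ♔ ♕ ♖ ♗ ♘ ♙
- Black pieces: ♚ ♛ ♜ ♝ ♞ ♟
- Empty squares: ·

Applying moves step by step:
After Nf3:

♜ ♞ ♝ ♛ ♚ ♝ ♞ ♜
♟ ♟ ♟ ♟ ♟ ♟ ♟ ♟
· · · · · · · ·
· · · · · · · ·
· · · · · · · ·
· · · · · ♘ · ·
♙ ♙ ♙ ♙ ♙ ♙ ♙ ♙
♖ ♘ ♗ ♕ ♔ ♗ · ♖


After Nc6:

♜ · ♝ ♛ ♚ ♝ ♞ ♜
♟ ♟ ♟ ♟ ♟ ♟ ♟ ♟
· · ♞ · · · · ·
· · · · · · · ·
· · · · · · · ·
· · · · · ♘ · ·
♙ ♙ ♙ ♙ ♙ ♙ ♙ ♙
♖ ♘ ♗ ♕ ♔ ♗ · ♖


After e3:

♜ · ♝ ♛ ♚ ♝ ♞ ♜
♟ ♟ ♟ ♟ ♟ ♟ ♟ ♟
· · ♞ · · · · ·
· · · · · · · ·
· · · · · · · ·
· · · · ♙ ♘ · ·
♙ ♙ ♙ ♙ · ♙ ♙ ♙
♖ ♘ ♗ ♕ ♔ ♗ · ♖


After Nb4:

♜ · ♝ ♛ ♚ ♝ ♞ ♜
♟ ♟ ♟ ♟ ♟ ♟ ♟ ♟
· · · · · · · ·
· · · · · · · ·
· ♞ · · · · · ·
· · · · ♙ ♘ · ·
♙ ♙ ♙ ♙ · ♙ ♙ ♙
♖ ♘ ♗ ♕ ♔ ♗ · ♖


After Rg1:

♜ · ♝ ♛ ♚ ♝ ♞ ♜
♟ ♟ ♟ ♟ ♟ ♟ ♟ ♟
· · · · · · · ·
· · · · · · · ·
· ♞ · · · · · ·
· · · · ♙ ♘ · ·
♙ ♙ ♙ ♙ · ♙ ♙ ♙
♖ ♘ ♗ ♕ ♔ ♗ ♖ ·


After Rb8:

· ♜ ♝ ♛ ♚ ♝ ♞ ♜
♟ ♟ ♟ ♟ ♟ ♟ ♟ ♟
· · · · · · · ·
· · · · · · · ·
· ♞ · · · · · ·
· · · · ♙ ♘ · ·
♙ ♙ ♙ ♙ · ♙ ♙ ♙
♖ ♘ ♗ ♕ ♔ ♗ ♖ ·


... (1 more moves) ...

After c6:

· ♜ ♝ ♛ ♚ ♝ ♞ ♜
♟ ♟ · ♟ ♟ ♟ ♟ ♟
· · ♟ · · · · ·
· · · · · · · ·
· ♞ · ♙ · · · ·
· · · · ♙ ♘ · ·
♙ ♙ ♙ · · ♙ ♙ ♙
♖ ♘ ♗ ♕ ♔ ♗ ♖ ·


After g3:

· ♜ ♝ ♛ ♚ ♝ ♞ ♜
♟ ♟ · ♟ ♟ ♟ ♟ ♟
· · ♟ · · · · ·
· · · · · · · ·
· ♞ · ♙ · · · ·
· · · · ♙ ♘ ♙ ·
♙ ♙ ♙ · · ♙ · ♙
♖ ♘ ♗ ♕ ♔ ♗ ♖ ·



  a b c d e f g h
  ─────────────────
8│· ♜ ♝ ♛ ♚ ♝ ♞ ♜│8
7│♟ ♟ · ♟ ♟ ♟ ♟ ♟│7
6│· · ♟ · · · · ·│6
5│· · · · · · · ·│5
4│· ♞ · ♙ · · · ·│4
3│· · · · ♙ ♘ ♙ ·│3
2│♙ ♙ ♙ · · ♙ · ♙│2
1│♖ ♘ ♗ ♕ ♔ ♗ ♖ ·│1
  ─────────────────
  a b c d e f g h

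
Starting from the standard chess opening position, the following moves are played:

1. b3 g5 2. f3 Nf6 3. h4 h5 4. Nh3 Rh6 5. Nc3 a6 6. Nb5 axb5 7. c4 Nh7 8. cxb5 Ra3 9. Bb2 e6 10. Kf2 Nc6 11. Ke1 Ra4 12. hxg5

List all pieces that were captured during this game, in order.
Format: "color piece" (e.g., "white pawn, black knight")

Tracking captures:
  axb5: captured white knight
  cxb5: captured black pawn
  hxg5: captured black pawn

white knight, black pawn, black pawn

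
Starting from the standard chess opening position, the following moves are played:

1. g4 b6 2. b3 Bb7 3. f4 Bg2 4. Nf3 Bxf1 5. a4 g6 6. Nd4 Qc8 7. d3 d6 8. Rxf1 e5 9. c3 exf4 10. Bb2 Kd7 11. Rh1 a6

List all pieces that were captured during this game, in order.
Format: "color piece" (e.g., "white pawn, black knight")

Tracking captures:
  Bxf1: captured white bishop
  Rxf1: captured black bishop
  exf4: captured white pawn

white bishop, black bishop, white pawn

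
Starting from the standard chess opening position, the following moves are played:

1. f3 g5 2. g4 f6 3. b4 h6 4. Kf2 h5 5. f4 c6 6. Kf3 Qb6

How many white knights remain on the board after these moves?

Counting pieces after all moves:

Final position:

  a b c d e f g h
  ─────────────────
8│♜ ♞ ♝ · ♚ ♝ ♞ ♜│8
7│♟ ♟ · ♟ ♟ · · ·│7
6│· ♛ ♟ · · ♟ · ·│6
5│· · · · · · ♟ ♟│5
4│· ♙ · · · ♙ ♙ ·│4
3│· · · · · ♔ · ·│3
2│♙ · ♙ ♙ ♙ · · ♙│2
1│♖ ♘ ♗ ♕ · ♗ ♘ ♖│1
  ─────────────────
  a b c d e f g h


2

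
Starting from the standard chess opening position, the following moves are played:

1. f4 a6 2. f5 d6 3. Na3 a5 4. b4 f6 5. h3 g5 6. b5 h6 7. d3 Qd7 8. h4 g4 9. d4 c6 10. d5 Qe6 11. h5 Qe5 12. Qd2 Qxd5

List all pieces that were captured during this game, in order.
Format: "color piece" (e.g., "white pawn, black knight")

Tracking captures:
  Qxd5: captured white pawn

white pawn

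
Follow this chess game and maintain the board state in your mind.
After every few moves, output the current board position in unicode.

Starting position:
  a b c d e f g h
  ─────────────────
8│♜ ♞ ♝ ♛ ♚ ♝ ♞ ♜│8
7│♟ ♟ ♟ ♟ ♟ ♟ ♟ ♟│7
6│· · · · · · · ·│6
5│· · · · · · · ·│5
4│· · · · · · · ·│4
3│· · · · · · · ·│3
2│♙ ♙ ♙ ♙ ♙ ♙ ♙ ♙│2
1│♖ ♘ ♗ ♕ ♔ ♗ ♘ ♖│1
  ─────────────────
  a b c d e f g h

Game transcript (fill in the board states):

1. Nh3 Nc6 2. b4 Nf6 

  a b c d e f g h
  ─────────────────
8│♜ · ♝ ♛ ♚ ♝ · ♜│8
7│♟ ♟ ♟ ♟ ♟ ♟ ♟ ♟│7
6│· · ♞ · · ♞ · ·│6
5│· · · · · · · ·│5
4│· ♙ · · · · · ·│4
3│· · · · · · · ♘│3
2│♙ · ♙ ♙ ♙ ♙ ♙ ♙│2
1│♖ ♘ ♗ ♕ ♔ ♗ · ♖│1
  ─────────────────
  a b c d e f g h

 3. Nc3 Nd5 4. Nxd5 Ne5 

  a b c d e f g h
  ─────────────────
8│♜ · ♝ ♛ ♚ ♝ · ♜│8
7│♟ ♟ ♟ ♟ ♟ ♟ ♟ ♟│7
6│· · · · · · · ·│6
5│· · · ♘ ♞ · · ·│5
4│· ♙ · · · · · ·│4
3│· · · · · · · ♘│3
2│♙ · ♙ ♙ ♙ ♙ ♙ ♙│2
1│♖ · ♗ ♕ ♔ ♗ · ♖│1
  ─────────────────
  a b c d e f g h

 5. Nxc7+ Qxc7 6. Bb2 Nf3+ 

  a b c d e f g h
  ─────────────────
8│♜ · ♝ · ♚ ♝ · ♜│8
7│♟ ♟ ♛ ♟ ♟ ♟ ♟ ♟│7
6│· · · · · · · ·│6
5│· · · · · · · ·│5
4│· ♙ · · · · · ·│4
3│· · · · · ♞ · ♘│3
2│♙ ♗ ♙ ♙ ♙ ♙ ♙ ♙│2
1│♖ · · ♕ ♔ ♗ · ♖│1
  ─────────────────
  a b c d e f g h

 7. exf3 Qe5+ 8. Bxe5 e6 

  a b c d e f g h
  ─────────────────
8│♜ · ♝ · ♚ ♝ · ♜│8
7│♟ ♟ · ♟ · ♟ ♟ ♟│7
6│· · · · ♟ · · ·│6
5│· · · · ♗ · · ·│5
4│· ♙ · · · · · ·│4
3│· · · · · ♙ · ♘│3
2│♙ · ♙ ♙ · ♙ ♙ ♙│2
1│♖ · · ♕ ♔ ♗ · ♖│1
  ─────────────────
  a b c d e f g h



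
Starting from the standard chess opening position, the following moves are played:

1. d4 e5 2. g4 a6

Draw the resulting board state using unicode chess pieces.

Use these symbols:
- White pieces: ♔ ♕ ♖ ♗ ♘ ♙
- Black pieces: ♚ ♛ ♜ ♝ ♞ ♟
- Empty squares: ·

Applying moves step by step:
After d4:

♜ ♞ ♝ ♛ ♚ ♝ ♞ ♜
♟ ♟ ♟ ♟ ♟ ♟ ♟ ♟
· · · · · · · ·
· · · · · · · ·
· · · ♙ · · · ·
· · · · · · · ·
♙ ♙ ♙ · ♙ ♙ ♙ ♙
♖ ♘ ♗ ♕ ♔ ♗ ♘ ♖


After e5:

♜ ♞ ♝ ♛ ♚ ♝ ♞ ♜
♟ ♟ ♟ ♟ · ♟ ♟ ♟
· · · · · · · ·
· · · · ♟ · · ·
· · · ♙ · · · ·
· · · · · · · ·
♙ ♙ ♙ · ♙ ♙ ♙ ♙
♖ ♘ ♗ ♕ ♔ ♗ ♘ ♖


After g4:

♜ ♞ ♝ ♛ ♚ ♝ ♞ ♜
♟ ♟ ♟ ♟ · ♟ ♟ ♟
· · · · · · · ·
· · · · ♟ · · ·
· · · ♙ · · ♙ ·
· · · · · · · ·
♙ ♙ ♙ · ♙ ♙ · ♙
♖ ♘ ♗ ♕ ♔ ♗ ♘ ♖


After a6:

♜ ♞ ♝ ♛ ♚ ♝ ♞ ♜
· ♟ ♟ ♟ · ♟ ♟ ♟
♟ · · · · · · ·
· · · · ♟ · · ·
· · · ♙ · · ♙ ·
· · · · · · · ·
♙ ♙ ♙ · ♙ ♙ · ♙
♖ ♘ ♗ ♕ ♔ ♗ ♘ ♖



  a b c d e f g h
  ─────────────────
8│♜ ♞ ♝ ♛ ♚ ♝ ♞ ♜│8
7│· ♟ ♟ ♟ · ♟ ♟ ♟│7
6│♟ · · · · · · ·│6
5│· · · · ♟ · · ·│5
4│· · · ♙ · · ♙ ·│4
3│· · · · · · · ·│3
2│♙ ♙ ♙ · ♙ ♙ · ♙│2
1│♖ ♘ ♗ ♕ ♔ ♗ ♘ ♖│1
  ─────────────────
  a b c d e f g h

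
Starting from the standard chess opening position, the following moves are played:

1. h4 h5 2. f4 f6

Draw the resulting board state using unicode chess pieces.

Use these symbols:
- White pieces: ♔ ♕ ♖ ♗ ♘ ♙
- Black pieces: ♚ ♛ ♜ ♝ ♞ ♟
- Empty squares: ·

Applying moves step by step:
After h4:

♜ ♞ ♝ ♛ ♚ ♝ ♞ ♜
♟ ♟ ♟ ♟ ♟ ♟ ♟ ♟
· · · · · · · ·
· · · · · · · ·
· · · · · · · ♙
· · · · · · · ·
♙ ♙ ♙ ♙ ♙ ♙ ♙ ·
♖ ♘ ♗ ♕ ♔ ♗ ♘ ♖


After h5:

♜ ♞ ♝ ♛ ♚ ♝ ♞ ♜
♟ ♟ ♟ ♟ ♟ ♟ ♟ ·
· · · · · · · ·
· · · · · · · ♟
· · · · · · · ♙
· · · · · · · ·
♙ ♙ ♙ ♙ ♙ ♙ ♙ ·
♖ ♘ ♗ ♕ ♔ ♗ ♘ ♖


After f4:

♜ ♞ ♝ ♛ ♚ ♝ ♞ ♜
♟ ♟ ♟ ♟ ♟ ♟ ♟ ·
· · · · · · · ·
· · · · · · · ♟
· · · · · ♙ · ♙
· · · · · · · ·
♙ ♙ ♙ ♙ ♙ · ♙ ·
♖ ♘ ♗ ♕ ♔ ♗ ♘ ♖


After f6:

♜ ♞ ♝ ♛ ♚ ♝ ♞ ♜
♟ ♟ ♟ ♟ ♟ · ♟ ·
· · · · · ♟ · ·
· · · · · · · ♟
· · · · · ♙ · ♙
· · · · · · · ·
♙ ♙ ♙ ♙ ♙ · ♙ ·
♖ ♘ ♗ ♕ ♔ ♗ ♘ ♖



  a b c d e f g h
  ─────────────────
8│♜ ♞ ♝ ♛ ♚ ♝ ♞ ♜│8
7│♟ ♟ ♟ ♟ ♟ · ♟ ·│7
6│· · · · · ♟ · ·│6
5│· · · · · · · ♟│5
4│· · · · · ♙ · ♙│4
3│· · · · · · · ·│3
2│♙ ♙ ♙ ♙ ♙ · ♙ ·│2
1│♖ ♘ ♗ ♕ ♔ ♗ ♘ ♖│1
  ─────────────────
  a b c d e f g h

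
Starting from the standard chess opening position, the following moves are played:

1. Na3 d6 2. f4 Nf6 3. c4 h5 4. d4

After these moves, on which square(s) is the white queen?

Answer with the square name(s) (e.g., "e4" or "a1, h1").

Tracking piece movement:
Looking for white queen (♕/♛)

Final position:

  a b c d e f g h
  ─────────────────
8│♜ ♞ ♝ ♛ ♚ ♝ · ♜│8
7│♟ ♟ ♟ · ♟ ♟ ♟ ·│7
6│· · · ♟ · ♞ · ·│6
5│· · · · · · · ♟│5
4│· · ♙ ♙ · ♙ · ·│4
3│♘ · · · · · · ·│3
2│♙ ♙ · · ♙ · ♙ ♙│2
1│♖ · ♗ ♕ ♔ ♗ ♘ ♖│1
  ─────────────────
  a b c d e f g h


d1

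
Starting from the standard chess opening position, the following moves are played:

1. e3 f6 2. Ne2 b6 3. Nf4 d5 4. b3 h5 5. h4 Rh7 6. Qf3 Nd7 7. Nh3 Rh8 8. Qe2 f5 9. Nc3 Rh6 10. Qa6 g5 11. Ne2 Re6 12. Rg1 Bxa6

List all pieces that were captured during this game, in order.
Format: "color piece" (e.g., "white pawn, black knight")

Tracking captures:
  Bxa6: captured white queen

white queen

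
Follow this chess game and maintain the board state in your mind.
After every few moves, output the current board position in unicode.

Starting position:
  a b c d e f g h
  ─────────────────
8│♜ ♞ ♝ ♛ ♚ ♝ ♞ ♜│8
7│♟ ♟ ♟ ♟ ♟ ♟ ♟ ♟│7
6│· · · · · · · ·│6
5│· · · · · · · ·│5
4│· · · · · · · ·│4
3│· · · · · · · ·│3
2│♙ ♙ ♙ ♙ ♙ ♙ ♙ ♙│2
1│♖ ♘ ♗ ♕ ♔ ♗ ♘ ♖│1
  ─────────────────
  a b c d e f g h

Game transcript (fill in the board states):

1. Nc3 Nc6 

  a b c d e f g h
  ─────────────────
8│♜ · ♝ ♛ ♚ ♝ ♞ ♜│8
7│♟ ♟ ♟ ♟ ♟ ♟ ♟ ♟│7
6│· · ♞ · · · · ·│6
5│· · · · · · · ·│5
4│· · · · · · · ·│4
3│· · ♘ · · · · ·│3
2│♙ ♙ ♙ ♙ ♙ ♙ ♙ ♙│2
1│♖ · ♗ ♕ ♔ ♗ ♘ ♖│1
  ─────────────────
  a b c d e f g h

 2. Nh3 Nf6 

  a b c d e f g h
  ─────────────────
8│♜ · ♝ ♛ ♚ ♝ · ♜│8
7│♟ ♟ ♟ ♟ ♟ ♟ ♟ ♟│7
6│· · ♞ · · ♞ · ·│6
5│· · · · · · · ·│5
4│· · · · · · · ·│4
3│· · ♘ · · · · ♘│3
2│♙ ♙ ♙ ♙ ♙ ♙ ♙ ♙│2
1│♖ · ♗ ♕ ♔ ♗ · ♖│1
  ─────────────────
  a b c d e f g h

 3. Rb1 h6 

  a b c d e f g h
  ─────────────────
8│♜ · ♝ ♛ ♚ ♝ · ♜│8
7│♟ ♟ ♟ ♟ ♟ ♟ ♟ ·│7
6│· · ♞ · · ♞ · ♟│6
5│· · · · · · · ·│5
4│· · · · · · · ·│4
3│· · ♘ · · · · ♘│3
2│♙ ♙ ♙ ♙ ♙ ♙ ♙ ♙│2
1│· ♖ ♗ ♕ ♔ ♗ · ♖│1
  ─────────────────
  a b c d e f g h

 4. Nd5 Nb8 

  a b c d e f g h
  ─────────────────
8│♜ ♞ ♝ ♛ ♚ ♝ · ♜│8
7│♟ ♟ ♟ ♟ ♟ ♟ ♟ ·│7
6│· · · · · ♞ · ♟│6
5│· · · ♘ · · · ·│5
4│· · · · · · · ·│4
3│· · · · · · · ♘│3
2│♙ ♙ ♙ ♙ ♙ ♙ ♙ ♙│2
1│· ♖ ♗ ♕ ♔ ♗ · ♖│1
  ─────────────────
  a b c d e f g h

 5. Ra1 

  a b c d e f g h
  ─────────────────
8│♜ ♞ ♝ ♛ ♚ ♝ · ♜│8
7│♟ ♟ ♟ ♟ ♟ ♟ ♟ ·│7
6│· · · · · ♞ · ♟│6
5│· · · ♘ · · · ·│5
4│· · · · · · · ·│4
3│· · · · · · · ♘│3
2│♙ ♙ ♙ ♙ ♙ ♙ ♙ ♙│2
1│♖ · ♗ ♕ ♔ ♗ · ♖│1
  ─────────────────
  a b c d e f g h


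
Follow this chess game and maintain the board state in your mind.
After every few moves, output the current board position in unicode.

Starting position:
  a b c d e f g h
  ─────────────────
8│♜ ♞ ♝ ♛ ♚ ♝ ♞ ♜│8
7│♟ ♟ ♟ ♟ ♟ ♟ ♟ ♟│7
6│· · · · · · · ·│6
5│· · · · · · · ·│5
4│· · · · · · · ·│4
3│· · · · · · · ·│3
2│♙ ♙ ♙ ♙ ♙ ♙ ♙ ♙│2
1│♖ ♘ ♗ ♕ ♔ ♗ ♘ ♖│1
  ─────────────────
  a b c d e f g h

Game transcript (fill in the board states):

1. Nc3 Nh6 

  a b c d e f g h
  ─────────────────
8│♜ ♞ ♝ ♛ ♚ ♝ · ♜│8
7│♟ ♟ ♟ ♟ ♟ ♟ ♟ ♟│7
6│· · · · · · · ♞│6
5│· · · · · · · ·│5
4│· · · · · · · ·│4
3│· · ♘ · · · · ·│3
2│♙ ♙ ♙ ♙ ♙ ♙ ♙ ♙│2
1│♖ · ♗ ♕ ♔ ♗ ♘ ♖│1
  ─────────────────
  a b c d e f g h

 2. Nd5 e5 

  a b c d e f g h
  ─────────────────
8│♜ ♞ ♝ ♛ ♚ ♝ · ♜│8
7│♟ ♟ ♟ ♟ · ♟ ♟ ♟│7
6│· · · · · · · ♞│6
5│· · · ♘ ♟ · · ·│5
4│· · · · · · · ·│4
3│· · · · · · · ·│3
2│♙ ♙ ♙ ♙ ♙ ♙ ♙ ♙│2
1│♖ · ♗ ♕ ♔ ♗ ♘ ♖│1
  ─────────────────
  a b c d e f g h

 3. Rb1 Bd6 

  a b c d e f g h
  ─────────────────
8│♜ ♞ ♝ ♛ ♚ · · ♜│8
7│♟ ♟ ♟ ♟ · ♟ ♟ ♟│7
6│· · · ♝ · · · ♞│6
5│· · · ♘ ♟ · · ·│5
4│· · · · · · · ·│4
3│· · · · · · · ·│3
2│♙ ♙ ♙ ♙ ♙ ♙ ♙ ♙│2
1│· ♖ ♗ ♕ ♔ ♗ ♘ ♖│1
  ─────────────────
  a b c d e f g h

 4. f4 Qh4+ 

  a b c d e f g h
  ─────────────────
8│♜ ♞ ♝ · ♚ · · ♜│8
7│♟ ♟ ♟ ♟ · ♟ ♟ ♟│7
6│· · · ♝ · · · ♞│6
5│· · · ♘ ♟ · · ·│5
4│· · · · · ♙ · ♛│4
3│· · · · · · · ·│3
2│♙ ♙ ♙ ♙ ♙ · ♙ ♙│2
1│· ♖ ♗ ♕ ♔ ♗ ♘ ♖│1
  ─────────────────
  a b c d e f g h

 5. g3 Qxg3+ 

  a b c d e f g h
  ─────────────────
8│♜ ♞ ♝ · ♚ · · ♜│8
7│♟ ♟ ♟ ♟ · ♟ ♟ ♟│7
6│· · · ♝ · · · ♞│6
5│· · · ♘ ♟ · · ·│5
4│· · · · · ♙ · ·│4
3│· · · · · · ♛ ·│3
2│♙ ♙ ♙ ♙ ♙ · · ♙│2
1│· ♖ ♗ ♕ ♔ ♗ ♘ ♖│1
  ─────────────────
  a b c d e f g h

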